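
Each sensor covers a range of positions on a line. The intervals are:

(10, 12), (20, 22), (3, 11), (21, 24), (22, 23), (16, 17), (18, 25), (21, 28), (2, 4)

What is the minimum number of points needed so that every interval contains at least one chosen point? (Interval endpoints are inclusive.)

4

Sort by right endpoint; whenever an interval is uncovered, place a point at its right end.
Sorted: [2,4] [3,11] [10,12] [16,17] [20,22] [22,23] [21,24] [18,25] [21,28]
{[2,4],[3,11]} hit by 4; {[10,12]} hit by 12; {[16,17]} hit by 17; {[20,22],[22,23],[21,24],[18,25],[21,28]} hit by 22.
Points: 4, 12, 17, 22 (4 total).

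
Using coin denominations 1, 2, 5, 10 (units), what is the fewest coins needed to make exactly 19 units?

4

19 − 1×10→9 − 1×5→4 − 2×2→0
Total coins = 1 + 1 + 2 = 4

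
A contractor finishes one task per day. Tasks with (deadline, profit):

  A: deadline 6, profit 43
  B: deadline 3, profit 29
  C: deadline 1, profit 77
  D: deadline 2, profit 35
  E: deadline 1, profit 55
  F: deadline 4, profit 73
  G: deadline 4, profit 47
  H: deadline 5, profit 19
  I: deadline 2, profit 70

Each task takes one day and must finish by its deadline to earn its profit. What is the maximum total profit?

Profit order: C=77 F=73 I=70 E=55 G=47 A=43 D=35 B=29 H=19
Assign: C→slot 1, F→slot 4, I→slot 2, E skipped, G→slot 3, A→slot 6, D skipped, B skipped, H→slot 5.
Slots: [1:C] [2:I] [3:G] [4:F] [5:H] [6:A]
Profit = 77 + 70 + 47 + 73 + 19 + 43 = 329

329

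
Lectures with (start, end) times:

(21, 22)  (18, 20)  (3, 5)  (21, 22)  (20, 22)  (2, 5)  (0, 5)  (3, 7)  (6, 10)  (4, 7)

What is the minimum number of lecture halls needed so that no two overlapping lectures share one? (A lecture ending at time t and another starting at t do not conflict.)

5

starts: [0, 2, 3, 3, 4, 6, 18, 20, 21, 21]
ends:   [5, 5, 5, 7, 7, 10, 20, 22, 22, 22]
s0→1 s2→2 s3→3 s3→4 s4→5  — peak 5.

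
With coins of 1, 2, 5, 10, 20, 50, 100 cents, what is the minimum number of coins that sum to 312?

Greedy: take as many of the largest coin as possible, then repeat with the remainder.
312 − 3×100→12 − 1×10→2 − 1×2→0
Total coins = 3 + 1 + 1 = 5

5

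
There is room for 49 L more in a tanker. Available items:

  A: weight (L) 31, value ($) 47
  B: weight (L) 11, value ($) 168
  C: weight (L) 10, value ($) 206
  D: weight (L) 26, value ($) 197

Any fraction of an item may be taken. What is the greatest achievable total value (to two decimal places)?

574.03

Sort by value per unit weight and fill in that order.
Order: C (206/10=20.60) > B (168/11=15.27) > D (197/26=7.58) > A (47/31=1.52)
Fill: take C (10 @ 206) → take B (11 @ 168) → take D (26 @ 197) → take 2/31 of A → 3.03; 49/49 used.
Total value = 574.03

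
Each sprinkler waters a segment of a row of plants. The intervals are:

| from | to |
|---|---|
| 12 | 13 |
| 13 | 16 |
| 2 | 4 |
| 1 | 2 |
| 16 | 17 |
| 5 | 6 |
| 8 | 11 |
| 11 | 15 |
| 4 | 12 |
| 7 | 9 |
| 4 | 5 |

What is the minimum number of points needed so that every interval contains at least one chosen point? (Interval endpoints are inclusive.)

By right end: [1,2]  [2,4]  [4,5]  [5,6]  [7,9]  [8,11]  [4,12]  [12,13]  [11,15]  [13,16]  [16,17]
[1,2] uncovered → point at 2; [4,5] uncovered → point at 5; [7,9] uncovered → point at 9; [12,13] uncovered → point at 13; [16,17] uncovered → point at 17.
Points: 2, 5, 9, 13, 17 (5 total).

5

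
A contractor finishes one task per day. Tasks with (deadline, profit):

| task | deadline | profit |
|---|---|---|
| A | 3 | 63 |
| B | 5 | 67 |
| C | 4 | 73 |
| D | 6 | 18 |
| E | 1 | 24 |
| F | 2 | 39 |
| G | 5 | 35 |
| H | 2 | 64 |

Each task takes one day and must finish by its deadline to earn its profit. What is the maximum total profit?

Take jobs in profit order; each goes to the latest open slot no later than its deadline.
By profit: C(d4,73), B(d5,67), H(d2,64), A(d3,63), F(d2,39), G(d5,35), E(d1,24), D(d6,18)
C→slot 4; B→slot 5; H→slot 2; A→slot 3; F→slot 1; G skipped; E skipped; D→slot 6.
Profit = 39 + 64 + 63 + 73 + 67 + 18 = 324

324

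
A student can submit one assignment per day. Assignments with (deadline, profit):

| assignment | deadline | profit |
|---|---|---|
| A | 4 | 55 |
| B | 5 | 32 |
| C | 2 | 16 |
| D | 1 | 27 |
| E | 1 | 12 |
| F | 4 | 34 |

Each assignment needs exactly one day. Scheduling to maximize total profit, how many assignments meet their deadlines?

5

By profit: A(d4,55), F(d4,34), B(d5,32), D(d1,27), C(d2,16), E(d1,12)
A→slot 4; F→slot 3; B→slot 5; D→slot 1; C→slot 2; E skipped.
5 of 6 scheduled.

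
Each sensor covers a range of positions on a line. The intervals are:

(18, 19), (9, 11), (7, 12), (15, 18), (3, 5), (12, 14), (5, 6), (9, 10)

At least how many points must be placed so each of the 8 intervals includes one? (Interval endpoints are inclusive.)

4

Sorted: [3,5] [5,6] [9,10] [9,11] [7,12] [12,14] [15,18] [18,19]
{[3,5],[5,6]} hit by 5; {[9,10],[9,11],[7,12]} hit by 10; {[12,14]} hit by 14; {[15,18],[18,19]} hit by 18.
Points: 5, 10, 14, 18 (4 total).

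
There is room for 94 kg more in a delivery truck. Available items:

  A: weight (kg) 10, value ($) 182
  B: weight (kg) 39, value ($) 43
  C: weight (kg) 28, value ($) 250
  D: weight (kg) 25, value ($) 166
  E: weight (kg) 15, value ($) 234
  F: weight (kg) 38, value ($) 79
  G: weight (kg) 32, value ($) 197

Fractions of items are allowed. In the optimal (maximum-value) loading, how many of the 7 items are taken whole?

Order: A (182/10=18.20) > E (234/15=15.60) > C (250/28=8.93) > D (166/25=6.64) > G (197/32=6.16) > F (79/38=2.08) > B (43/39=1.10)
Fill: take A (10 @ 182) → take E (15 @ 234) → take C (28 @ 250) → take D (25 @ 166) → take 16/32 of G → 98.50; 94/94 used.
4 item(s) taken whole; one partial (take 16/32 of G).

4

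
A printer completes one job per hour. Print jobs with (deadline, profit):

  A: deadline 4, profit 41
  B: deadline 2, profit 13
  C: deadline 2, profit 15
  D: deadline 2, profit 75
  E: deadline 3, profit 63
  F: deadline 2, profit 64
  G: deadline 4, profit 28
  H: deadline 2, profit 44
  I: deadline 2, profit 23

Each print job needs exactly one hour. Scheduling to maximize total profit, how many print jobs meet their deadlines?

Profit order: D=75 F=64 E=63 H=44 A=41 G=28 I=23 C=15 B=13
Assign: D→slot 2, F→slot 1, E→slot 3, H skipped, A→slot 4, G skipped, I skipped, C skipped, B skipped.
Slots: [1:F] [2:D] [3:E] [4:A]
4 of 9 scheduled.

4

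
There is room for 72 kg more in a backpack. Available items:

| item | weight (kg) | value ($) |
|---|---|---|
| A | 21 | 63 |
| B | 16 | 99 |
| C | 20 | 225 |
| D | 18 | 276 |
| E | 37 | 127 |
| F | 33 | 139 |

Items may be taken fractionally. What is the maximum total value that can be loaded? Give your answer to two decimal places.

675.82

Sort by value per unit weight and fill in that order.
Order: D (276/18=15.33) > C (225/20=11.25) > B (99/16=6.19) > F (139/33=4.21) > E (127/37=3.43) > A (63/21=3.00)
Fill: take D (18 @ 276) → take C (20 @ 225) → take B (16 @ 99) → take 18/33 of F → 75.82; 72/72 used.
Total value = 675.82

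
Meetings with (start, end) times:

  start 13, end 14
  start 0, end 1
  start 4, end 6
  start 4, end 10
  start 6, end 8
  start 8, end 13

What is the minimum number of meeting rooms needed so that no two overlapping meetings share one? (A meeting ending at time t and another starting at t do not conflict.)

Count concurrent intervals with a sweep; the peak is the room count.
Events (time:±→running): 0:+→1 1:-→0 4:+→1 4:+→2 … peak 2.

2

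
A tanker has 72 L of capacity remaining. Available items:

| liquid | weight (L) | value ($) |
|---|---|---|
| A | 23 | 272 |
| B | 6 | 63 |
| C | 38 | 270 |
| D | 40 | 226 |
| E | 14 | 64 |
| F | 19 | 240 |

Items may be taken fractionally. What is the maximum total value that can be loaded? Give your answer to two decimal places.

745.53

Greedy by value/weight ratio, highest first.
Ratios (sorted): F 12.63, A 11.83, B 10.50, C 7.11, D 5.65, E 4.57
take F (19 @ 240); take A (23 @ 272); take B (6 @ 63); take 24/38 of C → 170.53. Capacity used 72/72.
Total value = 745.53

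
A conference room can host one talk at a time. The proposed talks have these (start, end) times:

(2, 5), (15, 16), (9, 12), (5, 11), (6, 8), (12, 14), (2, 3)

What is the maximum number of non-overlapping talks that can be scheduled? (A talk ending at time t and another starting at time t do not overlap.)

By end time: (2,3), (2,5), (6,8), (5,11), (9,12), (12,14), (15,16).
Pick (2,3); next start ≥ 3 → (6,8); next start ≥ 8 → (9,12); next start ≥ 12 → (12,14); next start ≥ 14 → (15,16).
Selected 5 talks.

5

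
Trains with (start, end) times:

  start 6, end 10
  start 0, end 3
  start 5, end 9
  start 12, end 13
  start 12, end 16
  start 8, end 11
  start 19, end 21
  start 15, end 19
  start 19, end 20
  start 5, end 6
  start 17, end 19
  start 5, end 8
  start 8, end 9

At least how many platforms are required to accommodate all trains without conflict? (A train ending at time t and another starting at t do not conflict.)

4

The answer is the maximum number of intervals overlapping at any instant.
starts: [0, 5, 5, 5, 6, 8, 8, 12, 12, 15, 17, 19, 19]
ends:   [3, 6, 8, 9, 9, 10, 11, 13, 16, 19, 19, 20, 21]
s0→1 e3→0 s5→1 s5→2 s5→3 e6→2 s6→3 e8→2 s8→3 s8→4  — peak 4.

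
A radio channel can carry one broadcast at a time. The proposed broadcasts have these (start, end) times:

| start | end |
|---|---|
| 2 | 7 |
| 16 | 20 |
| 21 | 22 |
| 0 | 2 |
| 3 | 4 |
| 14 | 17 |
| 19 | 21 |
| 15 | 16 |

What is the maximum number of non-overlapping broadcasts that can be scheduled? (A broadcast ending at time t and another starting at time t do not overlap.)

5

Sorted by end: (0,2)  (3,4)  (2,7)  (15,16)  (14,17)  (16,20)  (19,21)  (21,22)
take (0,2); take (3,4); take (15,16); skip (14,17); take (16,20); take (21,22).
Selected 5 broadcasts.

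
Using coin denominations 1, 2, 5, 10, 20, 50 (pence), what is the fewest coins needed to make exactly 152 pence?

4

152 − 3×50→2 − 1×2→0
Total coins = 3 + 1 = 4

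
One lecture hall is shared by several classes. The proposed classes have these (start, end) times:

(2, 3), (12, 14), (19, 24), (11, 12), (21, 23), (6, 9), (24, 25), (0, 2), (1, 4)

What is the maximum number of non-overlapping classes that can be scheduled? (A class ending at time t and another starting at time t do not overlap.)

7

Order by finish time; keep every interval that doesn't clash with the previous kept one.
By end time: (0,2), (2,3), (1,4), (6,9), (11,12), (12,14), (21,23), (19,24), (24,25).
Pick (0,2); next start ≥ 2 → (2,3); next start ≥ 3 → (6,9); next start ≥ 9 → (11,12); next start ≥ 12 → (12,14); next start ≥ 14 → (21,23); next start ≥ 23 → (24,25).
Selected 7 classes.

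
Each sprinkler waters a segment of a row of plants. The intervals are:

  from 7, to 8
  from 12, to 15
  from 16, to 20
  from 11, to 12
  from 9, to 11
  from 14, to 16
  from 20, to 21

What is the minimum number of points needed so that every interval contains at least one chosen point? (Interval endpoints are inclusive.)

Process intervals by earliest right end; each time one isn't hit yet, stab at its right endpoint.
By right end: [7,8]  [9,11]  [11,12]  [12,15]  [14,16]  [16,20]  [20,21]
[7,8] uncovered → point at 8; [9,11] uncovered → point at 11; [12,15] uncovered → point at 15; [16,20] uncovered → point at 20.
Points: 8, 11, 15, 20 (4 total).

4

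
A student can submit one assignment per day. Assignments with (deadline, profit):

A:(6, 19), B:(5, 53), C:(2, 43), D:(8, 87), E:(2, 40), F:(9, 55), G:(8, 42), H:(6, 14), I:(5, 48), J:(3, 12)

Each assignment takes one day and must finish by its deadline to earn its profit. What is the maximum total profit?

Take jobs in profit order; each goes to the latest open slot no later than its deadline.
Profit order: D=87 F=55 B=53 I=48 C=43 G=42 E=40 A=19 H=14 J=12
Assign: D→slot 8, F→slot 9, B→slot 5, I→slot 4, C→slot 2, G→slot 7, E→slot 1, A→slot 6, H→slot 3, J skipped.
Slots: [1:E] [2:C] [3:H] [4:I] [5:B] [6:A] [7:G] [8:D] [9:F]
Profit = 40 + 43 + 14 + 48 + 53 + 19 + 42 + 87 + 55 = 401

401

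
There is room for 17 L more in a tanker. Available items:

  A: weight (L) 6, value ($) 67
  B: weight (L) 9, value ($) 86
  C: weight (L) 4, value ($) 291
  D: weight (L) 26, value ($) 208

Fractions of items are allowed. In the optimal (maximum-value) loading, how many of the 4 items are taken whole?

Greedy by value/weight ratio, highest first.
Order: C (291/4=72.75) > A (67/6=11.17) > B (86/9=9.56) > D (208/26=8.00)
Fill: take C (4 @ 291) → take A (6 @ 67) → take 7/9 of B → 66.89; 17/17 used.
2 item(s) taken whole; one partial (take 7/9 of B).

2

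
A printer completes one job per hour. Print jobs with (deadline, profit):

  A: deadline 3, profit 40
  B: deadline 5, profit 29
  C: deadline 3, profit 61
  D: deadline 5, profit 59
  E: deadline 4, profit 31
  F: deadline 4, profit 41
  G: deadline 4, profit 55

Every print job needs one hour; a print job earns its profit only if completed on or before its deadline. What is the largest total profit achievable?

256

By profit: C(d3,61), D(d5,59), G(d4,55), F(d4,41), A(d3,40), E(d4,31), B(d5,29)
C→slot 3; D→slot 5; G→slot 4; F→slot 2; A→slot 1; E skipped; B skipped.
Profit = 40 + 41 + 61 + 55 + 59 = 256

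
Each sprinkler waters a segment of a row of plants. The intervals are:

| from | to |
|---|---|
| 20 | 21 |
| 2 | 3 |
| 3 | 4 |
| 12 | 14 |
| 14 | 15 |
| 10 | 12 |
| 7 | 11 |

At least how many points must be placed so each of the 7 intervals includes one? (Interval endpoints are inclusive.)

4

By right end: [2,3]  [3,4]  [7,11]  [10,12]  [12,14]  [14,15]  [20,21]
[2,3] uncovered → point at 3; [7,11] uncovered → point at 11; [12,14] uncovered → point at 14; [20,21] uncovered → point at 21.
Points: 3, 11, 14, 21 (4 total).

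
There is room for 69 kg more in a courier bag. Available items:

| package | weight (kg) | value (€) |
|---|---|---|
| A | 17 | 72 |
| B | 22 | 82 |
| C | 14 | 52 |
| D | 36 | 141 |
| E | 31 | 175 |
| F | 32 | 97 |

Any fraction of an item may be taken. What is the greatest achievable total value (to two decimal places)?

Sort by value per unit weight and fill in that order.
Order: E (175/31=5.65) > A (72/17=4.24) > D (141/36=3.92) > B (82/22=3.73) > C (52/14=3.71) > F (97/32=3.03)
Fill: take E (31 @ 175) → take A (17 @ 72) → take 21/36 of D → 82.25; 69/69 used.
Total value = 329.25

329.25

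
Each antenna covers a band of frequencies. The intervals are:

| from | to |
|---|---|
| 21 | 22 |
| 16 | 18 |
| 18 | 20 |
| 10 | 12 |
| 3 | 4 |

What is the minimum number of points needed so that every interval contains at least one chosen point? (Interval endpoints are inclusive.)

4

Sorted: [3,4] [10,12] [16,18] [18,20] [21,22]
{[3,4]} hit by 4; {[10,12]} hit by 12; {[16,18],[18,20]} hit by 18; {[21,22]} hit by 22.
Points: 4, 12, 18, 22 (4 total).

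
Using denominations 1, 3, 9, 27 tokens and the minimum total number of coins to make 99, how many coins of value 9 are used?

2

99 = 3×27 + 2×9
Count of 9: 2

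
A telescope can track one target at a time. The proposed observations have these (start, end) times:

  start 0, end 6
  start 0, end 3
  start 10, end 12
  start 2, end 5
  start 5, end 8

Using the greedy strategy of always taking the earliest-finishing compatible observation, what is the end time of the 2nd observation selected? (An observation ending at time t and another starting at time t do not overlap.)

Greedy by earliest finish: after sorting by end time, pick each interval compatible with the last pick.
Sorted by end: (0,3)  (2,5)  (0,6)  (5,8)  (10,12)
take (0,3); skip (0,6); take (5,8); take (10,12).
Selected: (0,3) (5,8) (10,12)

8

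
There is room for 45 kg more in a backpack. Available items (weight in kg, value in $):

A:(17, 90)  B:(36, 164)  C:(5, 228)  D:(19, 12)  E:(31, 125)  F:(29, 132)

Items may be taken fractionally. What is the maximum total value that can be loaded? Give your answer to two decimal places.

Greedy by value/weight ratio, highest first.
Ratios (sorted): C 45.60, A 5.29, B 4.56, F 4.55, E 4.03, D 0.63
take C (5 @ 228); take A (17 @ 90); take 23/36 of B → 104.78. Capacity used 45/45.
Total value = 422.78

422.78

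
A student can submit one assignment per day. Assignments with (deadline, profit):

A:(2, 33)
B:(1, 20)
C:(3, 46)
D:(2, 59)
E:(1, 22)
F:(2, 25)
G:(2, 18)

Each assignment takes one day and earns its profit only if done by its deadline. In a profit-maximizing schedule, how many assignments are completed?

3

Sort by profit descending; place each in the latest free slot ≤ its deadline.
By profit: D(d2,59), C(d3,46), A(d2,33), F(d2,25), E(d1,22), B(d1,20), G(d2,18)
D→slot 2; C→slot 3; A→slot 1; F skipped; E skipped; B skipped; G skipped.
3 of 7 scheduled.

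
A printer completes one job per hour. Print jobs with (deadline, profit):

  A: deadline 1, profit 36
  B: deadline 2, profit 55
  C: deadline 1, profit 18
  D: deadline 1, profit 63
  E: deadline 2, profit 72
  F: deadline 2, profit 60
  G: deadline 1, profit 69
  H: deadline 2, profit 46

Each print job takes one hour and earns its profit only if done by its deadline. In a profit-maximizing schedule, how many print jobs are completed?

2

Take jobs in profit order; each goes to the latest open slot no later than its deadline.
By profit: E(d2,72), G(d1,69), D(d1,63), F(d2,60), B(d2,55), H(d2,46), A(d1,36), C(d1,18)
E→slot 2; G→slot 1; D skipped; F skipped; B skipped; H skipped; A skipped; C skipped.
2 of 8 scheduled.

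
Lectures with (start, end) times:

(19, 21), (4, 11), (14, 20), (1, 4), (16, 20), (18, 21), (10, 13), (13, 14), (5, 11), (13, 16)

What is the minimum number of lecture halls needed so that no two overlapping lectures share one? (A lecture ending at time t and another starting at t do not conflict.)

4

Events (time:±→running): 1:+→1 4:-→0 4:+→1 5:+→2 10:+→3 11:-→2 11:-→1 13:-→0 13:+→1 13:+→2 14:-→1 14:+→2 16:-→1 16:+→2 18:+→3 19:+→4 … peak 4.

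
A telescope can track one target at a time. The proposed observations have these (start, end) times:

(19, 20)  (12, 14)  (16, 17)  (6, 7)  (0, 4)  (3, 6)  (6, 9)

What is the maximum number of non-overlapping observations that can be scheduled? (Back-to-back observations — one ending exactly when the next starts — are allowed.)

5

Sort by end time and greedily take each interval whose start is ≥ the last chosen end.
By end time: (0,4), (3,6), (6,7), (6,9), (12,14), (16,17), (19,20).
Pick (0,4); next start ≥ 4 → (6,7); next start ≥ 7 → (12,14); next start ≥ 14 → (16,17); next start ≥ 17 → (19,20).
Selected 5 observations.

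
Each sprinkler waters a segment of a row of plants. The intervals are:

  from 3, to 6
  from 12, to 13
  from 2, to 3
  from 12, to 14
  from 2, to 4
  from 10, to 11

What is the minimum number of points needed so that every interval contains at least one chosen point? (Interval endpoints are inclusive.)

Process intervals by earliest right end; each time one isn't hit yet, stab at its right endpoint.
By right end: [2,3]  [2,4]  [3,6]  [10,11]  [12,13]  [12,14]
[2,3] uncovered → point at 3; [10,11] uncovered → point at 11; [12,13] uncovered → point at 13.
Points: 3, 11, 13 (3 total).

3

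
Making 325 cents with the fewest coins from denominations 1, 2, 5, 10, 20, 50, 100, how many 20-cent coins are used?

1

Use the largest denomination that fits, subtract, and repeat.
325 − 3×100→25 − 1×20→5 − 1×5→0
Count of 20: 1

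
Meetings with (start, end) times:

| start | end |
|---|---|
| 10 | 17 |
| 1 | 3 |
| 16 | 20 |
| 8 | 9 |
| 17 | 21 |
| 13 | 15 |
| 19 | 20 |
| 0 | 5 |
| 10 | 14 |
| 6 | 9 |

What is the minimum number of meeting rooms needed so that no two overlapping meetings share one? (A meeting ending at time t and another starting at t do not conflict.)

Count concurrent intervals with a sweep; the peak is the room count.
Events (time:±→running): 0:+→1 1:+→2 3:-→1 5:-→0 6:+→1 8:+→2 9:-→1 9:-→0 10:+→1 10:+→2 13:+→3 … peak 3.

3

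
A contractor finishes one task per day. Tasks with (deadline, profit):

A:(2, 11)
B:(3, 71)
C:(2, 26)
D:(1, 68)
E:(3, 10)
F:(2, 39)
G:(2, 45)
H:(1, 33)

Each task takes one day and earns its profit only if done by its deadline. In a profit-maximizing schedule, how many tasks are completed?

3

Take jobs in profit order; each goes to the latest open slot no later than its deadline.
Profit order: B=71 D=68 G=45 F=39 H=33 C=26 A=11 E=10
Assign: B→slot 3, D→slot 1, G→slot 2, F skipped, H skipped, C skipped, A skipped, E skipped.
Slots: [1:D] [2:G] [3:B]
3 of 8 scheduled.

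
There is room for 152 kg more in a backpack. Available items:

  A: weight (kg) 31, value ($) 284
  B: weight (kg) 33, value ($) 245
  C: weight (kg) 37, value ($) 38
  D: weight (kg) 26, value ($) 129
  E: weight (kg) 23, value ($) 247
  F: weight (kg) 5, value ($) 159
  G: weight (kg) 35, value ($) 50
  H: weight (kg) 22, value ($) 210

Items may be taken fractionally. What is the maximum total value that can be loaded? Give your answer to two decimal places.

1291.14

Ratios (sorted): F 31.80, E 10.74, H 9.55, A 9.16, B 7.42, D 4.96, G 1.43, C 1.03
take F (5 @ 159); take E (23 @ 247); take H (22 @ 210); take A (31 @ 284); take B (33 @ 245); take D (26 @ 129); take 12/35 of G → 17.14. Capacity used 152/152.
Total value = 1291.14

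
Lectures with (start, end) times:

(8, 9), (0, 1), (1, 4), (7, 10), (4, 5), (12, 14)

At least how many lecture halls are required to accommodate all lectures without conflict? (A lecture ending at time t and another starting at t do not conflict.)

Count concurrent intervals with a sweep; the peak is the room count.
starts: [0, 1, 4, 7, 8, 12]
ends:   [1, 4, 5, 9, 10, 14]
s0→1 e1→0 s1→1 e4→0 s4→1 e5→0 s7→1 s8→2  — peak 2.

2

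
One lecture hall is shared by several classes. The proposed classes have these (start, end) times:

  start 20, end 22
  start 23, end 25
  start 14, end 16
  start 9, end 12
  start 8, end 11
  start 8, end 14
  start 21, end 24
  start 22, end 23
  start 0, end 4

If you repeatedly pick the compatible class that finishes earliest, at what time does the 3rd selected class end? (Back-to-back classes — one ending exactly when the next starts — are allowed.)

16

Sorted by end: (0,4)  (8,11)  (9,12)  (8,14)  (14,16)  (20,22)  (22,23)  (21,24)  (23,25)
take (0,4); take (8,11); take (14,16); take (20,22); take (22,23); skip (21,24); take (23,25).
Selected: (0,4) (8,11) (14,16) (20,22) (22,23) (23,25)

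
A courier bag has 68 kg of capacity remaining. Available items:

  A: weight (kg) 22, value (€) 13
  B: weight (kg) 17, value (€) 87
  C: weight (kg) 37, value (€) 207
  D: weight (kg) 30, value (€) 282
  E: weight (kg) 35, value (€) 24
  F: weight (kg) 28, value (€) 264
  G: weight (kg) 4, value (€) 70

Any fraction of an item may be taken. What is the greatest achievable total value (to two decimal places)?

Greedy by value/weight ratio, highest first.
Ratios (sorted): G 17.50, F 9.43, D 9.40, C 5.59, B 5.12, E 0.69, A 0.59
take G (4 @ 70); take F (28 @ 264); take D (30 @ 282); take 6/37 of C → 33.57. Capacity used 68/68.
Total value = 649.57

649.57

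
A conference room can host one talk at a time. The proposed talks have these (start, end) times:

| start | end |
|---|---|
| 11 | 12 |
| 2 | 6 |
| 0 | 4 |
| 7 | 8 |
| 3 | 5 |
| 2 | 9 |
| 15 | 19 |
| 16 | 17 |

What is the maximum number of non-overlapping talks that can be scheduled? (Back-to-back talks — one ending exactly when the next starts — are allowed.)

4

Sort by end time and greedily take each interval whose start is ≥ the last chosen end.
Sorted by end: (0,4)  (3,5)  (2,6)  (7,8)  (2,9)  (11,12)  (16,17)  (15,19)
take (0,4); take (7,8); take (11,12); take (16,17).
Selected 4 talks.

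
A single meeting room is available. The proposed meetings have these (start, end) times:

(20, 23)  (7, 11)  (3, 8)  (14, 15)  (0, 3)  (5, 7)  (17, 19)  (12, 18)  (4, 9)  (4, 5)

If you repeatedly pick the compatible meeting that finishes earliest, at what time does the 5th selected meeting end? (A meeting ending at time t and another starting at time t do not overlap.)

By end time: (0,3), (4,5), (5,7), (3,8), (4,9), (7,11), (14,15), (12,18), (17,19), (20,23).
Pick (0,3); next start ≥ 3 → (4,5); next start ≥ 5 → (5,7); next start ≥ 7 → (7,11); next start ≥ 11 → (14,15); next start ≥ 15 → (17,19); next start ≥ 19 → (20,23).
Selected: (0,3) (4,5) (5,7) (7,11) (14,15) (17,19) (20,23)

15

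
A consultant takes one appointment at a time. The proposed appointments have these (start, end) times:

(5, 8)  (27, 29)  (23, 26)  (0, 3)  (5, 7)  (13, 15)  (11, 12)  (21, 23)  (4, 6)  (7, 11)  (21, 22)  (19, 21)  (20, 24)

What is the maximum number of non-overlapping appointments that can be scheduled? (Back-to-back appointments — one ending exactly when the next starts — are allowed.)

9

By end time: (0,3), (4,6), (5,7), (5,8), (7,11), (11,12), (13,15), (19,21), (21,22), (21,23), (20,24), (23,26), (27,29).
Pick (0,3); next start ≥ 3 → (4,6); next start ≥ 6 → (7,11); next start ≥ 11 → (11,12); next start ≥ 12 → (13,15); next start ≥ 15 → (19,21); next start ≥ 21 → (21,22); next start ≥ 22 → (23,26); next start ≥ 26 → (27,29).
Selected 9 appointments.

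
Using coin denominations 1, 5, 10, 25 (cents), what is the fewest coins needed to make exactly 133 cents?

9

Greedy: take as many of the largest coin as possible, then repeat with the remainder.
133 = 5×25 + 1×5 + 3×1
Total coins = 5 + 1 + 3 = 9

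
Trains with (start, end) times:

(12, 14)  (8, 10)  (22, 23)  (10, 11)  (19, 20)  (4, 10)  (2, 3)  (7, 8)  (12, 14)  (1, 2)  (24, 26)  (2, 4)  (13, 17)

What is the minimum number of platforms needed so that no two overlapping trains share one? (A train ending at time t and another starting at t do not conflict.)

3

starts: [1, 2, 2, 4, 7, 8, 10, 12, 12, 13, 19, 22, 24]
ends:   [2, 3, 4, 8, 10, 10, 11, 14, 14, 17, 20, 23, 26]
s1→1 e2→0 s2→1 s2→2 e3→1 e4→0 s4→1 s7→2 e8→1 s8→2 e10→1 e10→0 s10→1 e11→0 s12→1 s12→2 s13→3  — peak 3.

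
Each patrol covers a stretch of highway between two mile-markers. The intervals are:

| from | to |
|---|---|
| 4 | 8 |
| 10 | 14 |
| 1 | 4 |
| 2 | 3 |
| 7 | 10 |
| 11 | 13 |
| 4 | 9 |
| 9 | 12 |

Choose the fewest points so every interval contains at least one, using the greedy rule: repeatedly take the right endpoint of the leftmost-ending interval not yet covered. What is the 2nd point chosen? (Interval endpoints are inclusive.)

8

By right end: [2,3]  [1,4]  [4,8]  [4,9]  [7,10]  [9,12]  [11,13]  [10,14]
[2,3] uncovered → point at 3; [4,8] uncovered → point at 8; [9,12] uncovered → point at 12.
Points: 3, 8, 12 (3 total).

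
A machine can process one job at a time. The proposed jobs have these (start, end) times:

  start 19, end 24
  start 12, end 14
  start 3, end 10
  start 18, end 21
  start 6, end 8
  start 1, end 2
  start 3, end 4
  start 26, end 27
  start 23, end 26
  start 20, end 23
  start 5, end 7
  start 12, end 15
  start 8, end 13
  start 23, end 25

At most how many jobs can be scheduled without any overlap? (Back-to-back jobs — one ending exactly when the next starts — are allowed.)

By end time: (1,2), (3,4), (5,7), (6,8), (3,10), (8,13), (12,14), (12,15), (18,21), (20,23), (19,24), (23,25), (23,26), (26,27).
Pick (1,2); next start ≥ 2 → (3,4); next start ≥ 4 → (5,7); next start ≥ 7 → (8,13); next start ≥ 13 → (18,21); next start ≥ 21 → (23,25); next start ≥ 25 → (26,27).
Selected 7 jobs.

7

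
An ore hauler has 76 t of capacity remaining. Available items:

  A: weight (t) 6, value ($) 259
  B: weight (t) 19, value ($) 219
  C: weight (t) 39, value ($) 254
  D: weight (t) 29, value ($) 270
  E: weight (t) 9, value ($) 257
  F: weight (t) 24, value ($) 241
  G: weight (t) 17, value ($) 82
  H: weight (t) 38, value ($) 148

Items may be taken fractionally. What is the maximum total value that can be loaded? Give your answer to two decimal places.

Order: A (259/6=43.17) > E (257/9=28.56) > B (219/19=11.53) > F (241/24=10.04) > D (270/29=9.31) > C (254/39=6.51) > G (82/17=4.82) > H (148/38=3.89)
Fill: take A (6 @ 259) → take E (9 @ 257) → take B (19 @ 219) → take F (24 @ 241) → take 18/29 of D → 167.59; 76/76 used.
Total value = 1143.59

1143.59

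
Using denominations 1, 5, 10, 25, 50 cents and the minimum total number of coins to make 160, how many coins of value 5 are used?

0

160 = 3×50 + 1×10
Count of 5: 0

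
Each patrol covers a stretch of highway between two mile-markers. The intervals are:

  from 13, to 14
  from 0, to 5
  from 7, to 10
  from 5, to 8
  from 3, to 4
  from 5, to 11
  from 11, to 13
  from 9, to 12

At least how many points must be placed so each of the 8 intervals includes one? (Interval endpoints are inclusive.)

4

By right end: [3,4]  [0,5]  [5,8]  [7,10]  [5,11]  [9,12]  [11,13]  [13,14]
[3,4] uncovered → point at 4; [5,8] uncovered → point at 8; [9,12] uncovered → point at 12; [13,14] uncovered → point at 14.
Points: 4, 8, 12, 14 (4 total).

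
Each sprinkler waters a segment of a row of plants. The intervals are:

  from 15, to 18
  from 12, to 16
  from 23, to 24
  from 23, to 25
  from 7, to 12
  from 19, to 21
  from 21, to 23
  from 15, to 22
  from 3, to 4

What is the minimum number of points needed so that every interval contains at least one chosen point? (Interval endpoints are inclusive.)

5

Sort by right endpoint; whenever an interval is uncovered, place a point at its right end.
By right end: [3,4]  [7,12]  [12,16]  [15,18]  [19,21]  [15,22]  [21,23]  [23,24]  [23,25]
[3,4] uncovered → point at 4; [7,12] uncovered → point at 12; [15,18] uncovered → point at 18; [19,21] uncovered → point at 21; [23,24] uncovered → point at 24.
Points: 4, 12, 18, 21, 24 (5 total).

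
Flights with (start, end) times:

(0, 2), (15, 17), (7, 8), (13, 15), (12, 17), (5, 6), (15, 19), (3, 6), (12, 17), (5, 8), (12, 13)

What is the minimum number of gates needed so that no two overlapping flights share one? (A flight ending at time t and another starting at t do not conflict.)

The answer is the maximum number of intervals overlapping at any instant.
Events (time:±→running): 0:+→1 2:-→0 3:+→1 5:+→2 5:+→3 6:-→2 6:-→1 7:+→2 8:-→1 8:-→0 12:+→1 12:+→2 12:+→3 13:-→2 13:+→3 15:-→2 15:+→3 15:+→4 … peak 4.

4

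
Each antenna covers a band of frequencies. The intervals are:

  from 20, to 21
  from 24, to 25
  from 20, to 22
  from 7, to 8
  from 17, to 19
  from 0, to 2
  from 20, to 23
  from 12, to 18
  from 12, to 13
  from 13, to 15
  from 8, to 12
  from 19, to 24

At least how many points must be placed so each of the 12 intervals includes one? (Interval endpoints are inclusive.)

Sorted: [0,2] [7,8] [8,12] [12,13] [13,15] [12,18] [17,19] [20,21] [20,22] [20,23] [19,24] [24,25]
{[0,2]} hit by 2; {[7,8],[8,12]} hit by 8; {[12,13],[13,15],[12,18]} hit by 13; {[17,19]} hit by 19; {[20,21],[20,22],[20,23],[19,24]} hit by 21; {[24,25]} hit by 25.
Points: 2, 8, 13, 19, 21, 25 (6 total).

6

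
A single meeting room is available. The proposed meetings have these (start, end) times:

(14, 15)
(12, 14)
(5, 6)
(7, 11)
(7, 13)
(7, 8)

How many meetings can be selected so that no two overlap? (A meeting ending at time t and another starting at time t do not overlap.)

By end time: (5,6), (7,8), (7,11), (7,13), (12,14), (14,15).
Pick (5,6); next start ≥ 6 → (7,8); next start ≥ 8 → (12,14); next start ≥ 14 → (14,15).
Selected 4 meetings.

4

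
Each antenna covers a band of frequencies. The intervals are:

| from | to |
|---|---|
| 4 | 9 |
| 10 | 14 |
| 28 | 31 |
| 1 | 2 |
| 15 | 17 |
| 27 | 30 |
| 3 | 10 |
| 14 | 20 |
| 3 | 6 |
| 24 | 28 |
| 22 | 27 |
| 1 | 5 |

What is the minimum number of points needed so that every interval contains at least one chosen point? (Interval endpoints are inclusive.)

6

Sort by right endpoint; whenever an interval is uncovered, place a point at its right end.
By right end: [1,2]  [1,5]  [3,6]  [4,9]  [3,10]  [10,14]  [15,17]  [14,20]  [22,27]  [24,28]  [27,30]  [28,31]
[1,2] uncovered → point at 2; [3,6] uncovered → point at 6; [10,14] uncovered → point at 14; [15,17] uncovered → point at 17; [22,27] uncovered → point at 27; [28,31] uncovered → point at 31.
Points: 2, 6, 14, 17, 27, 31 (6 total).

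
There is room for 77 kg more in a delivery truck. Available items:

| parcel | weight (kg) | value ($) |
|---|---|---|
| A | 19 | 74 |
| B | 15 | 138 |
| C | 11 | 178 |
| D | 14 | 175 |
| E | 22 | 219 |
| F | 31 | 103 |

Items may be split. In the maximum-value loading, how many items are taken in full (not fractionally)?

4

Sort by value per unit weight and fill in that order.
Ratios (sorted): C 16.18, D 12.50, E 9.95, B 9.20, A 3.89, F 3.32
take C (11 @ 178); take D (14 @ 175); take E (22 @ 219); take B (15 @ 138); take 15/19 of A → 58.42. Capacity used 77/77.
4 item(s) taken whole; one partial (take 15/19 of A).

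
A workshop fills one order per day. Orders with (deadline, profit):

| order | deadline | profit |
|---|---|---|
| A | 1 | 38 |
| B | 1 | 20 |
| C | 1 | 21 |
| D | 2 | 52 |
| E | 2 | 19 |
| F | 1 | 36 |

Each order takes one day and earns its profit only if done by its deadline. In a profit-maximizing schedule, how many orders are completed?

2

By profit: D(d2,52), A(d1,38), F(d1,36), C(d1,21), B(d1,20), E(d2,19)
D→slot 2; A→slot 1; F skipped; C skipped; B skipped; E skipped.
2 of 6 scheduled.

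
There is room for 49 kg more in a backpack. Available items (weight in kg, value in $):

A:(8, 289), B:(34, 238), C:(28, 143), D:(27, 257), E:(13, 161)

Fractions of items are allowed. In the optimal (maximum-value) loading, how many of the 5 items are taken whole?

Greedy by value/weight ratio, highest first.
Order: A (289/8=36.12) > E (161/13=12.38) > D (257/27=9.52) > B (238/34=7.00) > C (143/28=5.11)
Fill: take A (8 @ 289) → take E (13 @ 161) → take D (27 @ 257) → take 1/34 of B → 7.00; 49/49 used.
3 item(s) taken whole; one partial (take 1/34 of B).

3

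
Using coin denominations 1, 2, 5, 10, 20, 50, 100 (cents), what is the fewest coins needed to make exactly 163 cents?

Greedy: take as many of the largest coin as possible, then repeat with the remainder.
163 − 1×100→63 − 1×50→13 − 1×10→3 − 1×2→1 − 1×1→0
Total coins = 1 + 1 + 1 + 1 + 1 = 5

5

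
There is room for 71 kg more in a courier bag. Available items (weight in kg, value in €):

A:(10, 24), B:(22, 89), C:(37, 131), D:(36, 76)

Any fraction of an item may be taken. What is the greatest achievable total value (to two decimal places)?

248.22

Sort by value per unit weight and fill in that order.
Ratios (sorted): B 4.05, C 3.54, A 2.40, D 2.11
take B (22 @ 89); take C (37 @ 131); take A (10 @ 24); take 2/36 of D → 4.22. Capacity used 71/71.
Total value = 248.22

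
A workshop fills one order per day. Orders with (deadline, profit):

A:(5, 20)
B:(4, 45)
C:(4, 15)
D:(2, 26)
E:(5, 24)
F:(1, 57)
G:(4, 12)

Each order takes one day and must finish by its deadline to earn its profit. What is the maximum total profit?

Sort by profit descending; place each in the latest free slot ≤ its deadline.
Profit order: F=57 B=45 D=26 E=24 A=20 C=15 G=12
Assign: F→slot 1, B→slot 4, D→slot 2, E→slot 5, A→slot 3, C skipped, G skipped.
Slots: [1:F] [2:D] [3:A] [4:B] [5:E]
Profit = 57 + 26 + 20 + 45 + 24 = 172

172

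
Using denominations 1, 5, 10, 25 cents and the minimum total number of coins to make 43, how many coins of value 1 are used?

3

43 = 1×25 + 1×10 + 1×5 + 3×1
Count of 1: 3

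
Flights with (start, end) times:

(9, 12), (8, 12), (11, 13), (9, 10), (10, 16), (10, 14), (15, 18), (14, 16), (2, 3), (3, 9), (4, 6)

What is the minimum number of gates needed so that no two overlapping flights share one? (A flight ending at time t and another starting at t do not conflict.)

5

The answer is the maximum number of intervals overlapping at any instant.
Events (time:±→running): 2:+→1 3:-→0 3:+→1 4:+→2 6:-→1 8:+→2 9:-→1 9:+→2 9:+→3 10:-→2 10:+→3 10:+→4 11:+→5 … peak 5.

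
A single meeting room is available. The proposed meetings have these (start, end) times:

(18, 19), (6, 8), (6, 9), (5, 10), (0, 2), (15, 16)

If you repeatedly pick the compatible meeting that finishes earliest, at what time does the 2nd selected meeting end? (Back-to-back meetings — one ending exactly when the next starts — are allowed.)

Greedy by earliest finish: after sorting by end time, pick each interval compatible with the last pick.
By end time: (0,2), (6,8), (6,9), (5,10), (15,16), (18,19).
Pick (0,2); next start ≥ 2 → (6,8); next start ≥ 8 → (15,16); next start ≥ 16 → (18,19).
Selected: (0,2) (6,8) (15,16) (18,19)

8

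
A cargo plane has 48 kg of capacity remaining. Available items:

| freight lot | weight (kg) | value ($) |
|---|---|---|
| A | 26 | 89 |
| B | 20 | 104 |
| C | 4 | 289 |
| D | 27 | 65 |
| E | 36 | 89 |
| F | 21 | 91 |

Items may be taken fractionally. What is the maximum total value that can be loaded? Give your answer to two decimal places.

Greedy by value/weight ratio, highest first.
Ratios (sorted): C 72.25, B 5.20, F 4.33, A 3.42, E 2.47, D 2.41
take C (4 @ 289); take B (20 @ 104); take F (21 @ 91); take 3/26 of A → 10.27. Capacity used 48/48.
Total value = 494.27

494.27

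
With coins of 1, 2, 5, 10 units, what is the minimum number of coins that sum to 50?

50 − 5×10→0
Total coins = 5 = 5

5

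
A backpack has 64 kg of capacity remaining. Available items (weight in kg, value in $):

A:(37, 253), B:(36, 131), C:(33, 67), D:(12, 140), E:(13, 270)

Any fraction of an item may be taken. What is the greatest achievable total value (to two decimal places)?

670.28

Sort by value per unit weight and fill in that order.
Ratios (sorted): E 20.77, D 11.67, A 6.84, B 3.64, C 2.03
take E (13 @ 270); take D (12 @ 140); take A (37 @ 253); take 2/36 of B → 7.28. Capacity used 64/64.
Total value = 670.28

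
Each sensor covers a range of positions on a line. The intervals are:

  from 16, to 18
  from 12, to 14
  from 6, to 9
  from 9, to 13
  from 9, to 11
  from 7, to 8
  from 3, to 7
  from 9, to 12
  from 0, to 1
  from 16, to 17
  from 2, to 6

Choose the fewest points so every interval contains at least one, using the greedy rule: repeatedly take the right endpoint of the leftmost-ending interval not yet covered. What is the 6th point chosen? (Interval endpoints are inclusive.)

17

Process intervals by earliest right end; each time one isn't hit yet, stab at its right endpoint.
By right end: [0,1]  [2,6]  [3,7]  [7,8]  [6,9]  [9,11]  [9,12]  [9,13]  [12,14]  [16,17]  [16,18]
[0,1] uncovered → point at 1; [2,6] uncovered → point at 6; [7,8] uncovered → point at 8; [9,11] uncovered → point at 11; [12,14] uncovered → point at 14; [16,17] uncovered → point at 17.
Points: 1, 6, 8, 11, 14, 17 (6 total).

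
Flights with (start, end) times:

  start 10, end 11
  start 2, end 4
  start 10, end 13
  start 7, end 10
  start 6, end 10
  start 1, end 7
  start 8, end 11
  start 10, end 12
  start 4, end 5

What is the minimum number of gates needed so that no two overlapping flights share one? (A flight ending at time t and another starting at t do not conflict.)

4

Count concurrent intervals with a sweep; the peak is the room count.
starts: [1, 2, 4, 6, 7, 8, 10, 10, 10]
ends:   [4, 5, 7, 10, 10, 11, 11, 12, 13]
s1→1 s2→2 e4→1 s4→2 e5→1 s6→2 e7→1 s7→2 s8→3 e10→2 e10→1 s10→2 s10→3 s10→4  — peak 4.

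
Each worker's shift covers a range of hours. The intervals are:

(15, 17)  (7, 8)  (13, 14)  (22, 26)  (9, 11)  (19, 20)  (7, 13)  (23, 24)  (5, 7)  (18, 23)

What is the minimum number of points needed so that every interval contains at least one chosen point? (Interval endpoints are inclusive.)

6

Sort by right endpoint; whenever an interval is uncovered, place a point at its right end.
By right end: [5,7]  [7,8]  [9,11]  [7,13]  [13,14]  [15,17]  [19,20]  [18,23]  [23,24]  [22,26]
[5,7] uncovered → point at 7; [9,11] uncovered → point at 11; [13,14] uncovered → point at 14; [15,17] uncovered → point at 17; [19,20] uncovered → point at 20; [23,24] uncovered → point at 24.
Points: 7, 11, 14, 17, 20, 24 (6 total).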